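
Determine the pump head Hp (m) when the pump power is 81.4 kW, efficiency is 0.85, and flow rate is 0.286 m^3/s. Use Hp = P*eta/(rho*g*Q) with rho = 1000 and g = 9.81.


Pump head formula: Hp = P * eta / (rho * g * Q).
Numerator: P * eta = 81.4 * 1000 * 0.85 = 69190.0 W.
Denominator: rho * g * Q = 1000 * 9.81 * 0.286 = 2805.66.
Hp = 69190.0 / 2805.66 = 24.66 m.

24.66


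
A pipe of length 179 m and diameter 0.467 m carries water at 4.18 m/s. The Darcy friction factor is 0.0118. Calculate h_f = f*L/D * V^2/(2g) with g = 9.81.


Darcy-Weisbach equation: h_f = f * (L/D) * V^2/(2g).
f * L/D = 0.0118 * 179/0.467 = 4.5229.
V^2/(2g) = 4.18^2 / (2*9.81) = 17.4724 / 19.62 = 0.8905 m.
h_f = 4.5229 * 0.8905 = 4.028 m.

4.028


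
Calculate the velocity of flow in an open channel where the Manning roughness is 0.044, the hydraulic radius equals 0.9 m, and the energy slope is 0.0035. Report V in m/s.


Manning's equation gives V = (1/n) * R^(2/3) * S^(1/2).
First, compute R^(2/3) = 0.9^(2/3) = 0.9322.
Next, S^(1/2) = 0.0035^(1/2) = 0.059161.
Then 1/n = 1/0.044 = 22.73.
V = 22.73 * 0.9322 * 0.059161 = 1.2534 m/s.

1.2534


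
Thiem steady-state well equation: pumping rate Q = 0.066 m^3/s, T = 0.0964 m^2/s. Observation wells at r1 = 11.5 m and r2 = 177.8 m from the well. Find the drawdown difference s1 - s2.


Thiem equation: s1 - s2 = Q/(2*pi*T) * ln(r2/r1).
ln(r2/r1) = ln(177.8/11.5) = 2.7383.
Q/(2*pi*T) = 0.066 / (2*pi*0.0964) = 0.066 / 0.6057 = 0.109.
s1 - s2 = 0.109 * 2.7383 = 0.2984 m.

0.2984


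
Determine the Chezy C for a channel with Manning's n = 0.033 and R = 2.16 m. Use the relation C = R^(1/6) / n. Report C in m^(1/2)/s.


The Chezy coefficient relates to Manning's n through C = R^(1/6) / n.
R^(1/6) = 2.16^(1/6) = 1.136952.
C = 1.136952 / 0.033 = 34.45 m^(1/2)/s.

34.45


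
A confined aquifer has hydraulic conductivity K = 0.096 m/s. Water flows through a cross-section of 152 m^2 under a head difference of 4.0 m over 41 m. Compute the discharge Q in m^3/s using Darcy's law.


Darcy's law: Q = K * A * i, where i = dh/L.
Hydraulic gradient i = 4.0 / 41 = 0.097561.
Q = 0.096 * 152 * 0.097561
  = 1.4236 m^3/s.

1.4236


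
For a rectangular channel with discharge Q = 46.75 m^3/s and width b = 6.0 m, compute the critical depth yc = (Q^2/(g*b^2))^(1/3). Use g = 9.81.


Using yc = (Q^2 / (g * b^2))^(1/3):
Q^2 = 46.75^2 = 2185.56.
g * b^2 = 9.81 * 6.0^2 = 9.81 * 36.0 = 353.16.
Q^2 / (g*b^2) = 2185.56 / 353.16 = 6.1886.
yc = 6.1886^(1/3) = 1.836 m.

1.836


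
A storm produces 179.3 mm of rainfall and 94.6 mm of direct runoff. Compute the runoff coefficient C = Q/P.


The runoff coefficient C = runoff depth / rainfall depth.
C = 94.6 / 179.3
  = 0.5276.

0.5276


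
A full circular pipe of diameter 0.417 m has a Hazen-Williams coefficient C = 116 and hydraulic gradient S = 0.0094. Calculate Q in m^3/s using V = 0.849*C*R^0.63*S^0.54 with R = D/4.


For a full circular pipe, R = D/4 = 0.417/4 = 0.1042 m.
V = 0.849 * 116 * 0.1042^0.63 * 0.0094^0.54
  = 0.849 * 116 * 0.240651 * 0.080443
  = 1.9065 m/s.
Pipe area A = pi*D^2/4 = pi*0.417^2/4 = 0.1366 m^2.
Q = A * V = 0.1366 * 1.9065 = 0.2604 m^3/s.

0.2604


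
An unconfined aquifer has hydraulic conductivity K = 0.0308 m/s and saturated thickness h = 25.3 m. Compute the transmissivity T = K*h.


Transmissivity is defined as T = K * h.
T = 0.0308 * 25.3
  = 0.7792 m^2/s.

0.7792


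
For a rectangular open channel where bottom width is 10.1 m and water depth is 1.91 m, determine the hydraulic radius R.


For a rectangular section:
Flow area A = b * y = 10.1 * 1.91 = 19.29 m^2.
Wetted perimeter P = b + 2y = 10.1 + 2*1.91 = 13.92 m.
Hydraulic radius R = A/P = 19.29 / 13.92 = 1.3858 m.

1.3858


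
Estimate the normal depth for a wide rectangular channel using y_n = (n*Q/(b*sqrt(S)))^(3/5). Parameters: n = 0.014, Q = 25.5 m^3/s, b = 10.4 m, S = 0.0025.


We use the wide-channel approximation y_n = (n*Q/(b*sqrt(S)))^(3/5).
sqrt(S) = sqrt(0.0025) = 0.05.
Numerator: n*Q = 0.014 * 25.5 = 0.357.
Denominator: b*sqrt(S) = 10.4 * 0.05 = 0.52.
arg = 0.6865.
y_n = 0.6865^(3/5) = 0.798 m.

0.798


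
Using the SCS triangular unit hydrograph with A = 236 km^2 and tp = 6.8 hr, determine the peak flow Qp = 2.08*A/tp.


SCS formula: Qp = 2.08 * A / tp.
Qp = 2.08 * 236 / 6.8
   = 490.88 / 6.8
   = 72.19 m^3/s per cm.

72.19


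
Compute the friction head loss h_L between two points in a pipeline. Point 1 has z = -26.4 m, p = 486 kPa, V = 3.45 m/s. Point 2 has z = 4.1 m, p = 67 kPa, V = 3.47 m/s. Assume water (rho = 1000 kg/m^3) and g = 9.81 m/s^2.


Total head at each section: H = z + p/(rho*g) + V^2/(2g).
H1 = -26.4 + 486*1000/(1000*9.81) + 3.45^2/(2*9.81)
   = -26.4 + 49.541 + 0.6067
   = 23.748 m.
H2 = 4.1 + 67*1000/(1000*9.81) + 3.47^2/(2*9.81)
   = 4.1 + 6.83 + 0.6137
   = 11.543 m.
h_L = H1 - H2 = 23.748 - 11.543 = 12.204 m.

12.204


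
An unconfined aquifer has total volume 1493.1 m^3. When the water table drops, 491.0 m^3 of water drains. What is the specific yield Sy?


Specific yield Sy = Volume drained / Total volume.
Sy = 491.0 / 1493.1
   = 0.3288.

0.3288


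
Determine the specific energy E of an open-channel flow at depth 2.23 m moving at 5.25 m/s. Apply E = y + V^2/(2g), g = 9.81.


Specific energy E = y + V^2/(2g).
Velocity head = V^2/(2g) = 5.25^2 / (2*9.81) = 27.5625 / 19.62 = 1.4048 m.
E = 2.23 + 1.4048 = 3.6348 m.

3.6348


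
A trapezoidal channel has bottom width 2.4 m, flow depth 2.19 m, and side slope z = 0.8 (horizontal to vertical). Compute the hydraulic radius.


For a trapezoidal section with side slope z:
A = (b + z*y)*y = (2.4 + 0.8*2.19)*2.19 = 9.093 m^2.
P = b + 2*y*sqrt(1 + z^2) = 2.4 + 2*2.19*sqrt(1 + 0.8^2) = 8.009 m.
R = A/P = 9.093 / 8.009 = 1.1353 m.

1.1353


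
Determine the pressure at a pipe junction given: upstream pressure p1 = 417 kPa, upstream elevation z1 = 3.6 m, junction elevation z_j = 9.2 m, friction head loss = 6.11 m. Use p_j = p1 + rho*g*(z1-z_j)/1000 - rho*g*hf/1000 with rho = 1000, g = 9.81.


Junction pressure: p_j = p1 + rho*g*(z1 - z_j)/1000 - rho*g*hf/1000.
Elevation term = 1000*9.81*(3.6 - 9.2)/1000 = -54.936 kPa.
Friction term = 1000*9.81*6.11/1000 = 59.939 kPa.
p_j = 417 + -54.936 - 59.939 = 302.12 kPa.

302.12


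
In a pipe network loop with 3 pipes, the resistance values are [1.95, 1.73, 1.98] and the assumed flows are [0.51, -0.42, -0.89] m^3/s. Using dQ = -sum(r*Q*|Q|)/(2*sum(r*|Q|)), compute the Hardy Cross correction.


Numerator terms (r*Q*|Q|): 1.95*0.51*|0.51| = 0.5072; 1.73*-0.42*|-0.42| = -0.3052; 1.98*-0.89*|-0.89| = -1.5684.
Sum of numerator = -1.3663.
Denominator terms (r*|Q|): 1.95*|0.51| = 0.9945; 1.73*|-0.42| = 0.7266; 1.98*|-0.89| = 1.7622.
2 * sum of denominator = 2 * 3.4833 = 6.9666.
dQ = --1.3663 / 6.9666 = 0.1961 m^3/s.

0.1961


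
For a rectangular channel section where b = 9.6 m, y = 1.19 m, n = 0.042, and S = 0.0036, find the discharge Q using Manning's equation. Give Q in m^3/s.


For a rectangular channel, the cross-sectional area A = b * y = 9.6 * 1.19 = 11.42 m^2.
The wetted perimeter P = b + 2y = 9.6 + 2*1.19 = 11.98 m.
Hydraulic radius R = A/P = 11.42/11.98 = 0.9536 m.
Velocity V = (1/n)*R^(2/3)*S^(1/2) = (1/0.042)*0.9536^(2/3)*0.0036^(1/2) = 1.384 m/s.
Discharge Q = A * V = 11.42 * 1.384 = 15.811 m^3/s.

15.811


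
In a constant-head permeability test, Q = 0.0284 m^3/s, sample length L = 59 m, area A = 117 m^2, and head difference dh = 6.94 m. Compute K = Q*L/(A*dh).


From K = Q*L / (A*dh):
Numerator: Q*L = 0.0284 * 59 = 1.6756.
Denominator: A*dh = 117 * 6.94 = 811.98.
K = 1.6756 / 811.98 = 0.002064 m/s.

0.002064


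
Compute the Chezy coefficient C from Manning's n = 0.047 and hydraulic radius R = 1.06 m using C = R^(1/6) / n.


The Chezy coefficient relates to Manning's n through C = R^(1/6) / n.
R^(1/6) = 1.06^(1/6) = 1.009759.
C = 1.009759 / 0.047 = 21.48 m^(1/2)/s.

21.48


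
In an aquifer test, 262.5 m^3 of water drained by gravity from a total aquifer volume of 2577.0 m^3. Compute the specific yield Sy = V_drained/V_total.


Specific yield Sy = Volume drained / Total volume.
Sy = 262.5 / 2577.0
   = 0.1019.

0.1019


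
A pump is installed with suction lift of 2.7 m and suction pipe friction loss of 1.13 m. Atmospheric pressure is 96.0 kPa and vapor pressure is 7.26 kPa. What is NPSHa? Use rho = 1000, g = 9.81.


NPSHa = p_atm/(rho*g) - z_s - hf_s - p_vap/(rho*g).
p_atm/(rho*g) = 96.0*1000 / (1000*9.81) = 9.786 m.
p_vap/(rho*g) = 7.26*1000 / (1000*9.81) = 0.74 m.
NPSHa = 9.786 - 2.7 - 1.13 - 0.74
      = 5.22 m.

5.22


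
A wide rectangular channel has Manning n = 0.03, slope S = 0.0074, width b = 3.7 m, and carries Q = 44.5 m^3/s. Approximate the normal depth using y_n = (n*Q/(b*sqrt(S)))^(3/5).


We use the wide-channel approximation y_n = (n*Q/(b*sqrt(S)))^(3/5).
sqrt(S) = sqrt(0.0074) = 0.086023.
Numerator: n*Q = 0.03 * 44.5 = 1.335.
Denominator: b*sqrt(S) = 3.7 * 0.086023 = 0.318285.
arg = 4.1943.
y_n = 4.1943^(3/5) = 2.3637 m.

2.3637


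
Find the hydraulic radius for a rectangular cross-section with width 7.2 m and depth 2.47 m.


For a rectangular section:
Flow area A = b * y = 7.2 * 2.47 = 17.78 m^2.
Wetted perimeter P = b + 2y = 7.2 + 2*2.47 = 12.14 m.
Hydraulic radius R = A/P = 17.78 / 12.14 = 1.4649 m.

1.4649


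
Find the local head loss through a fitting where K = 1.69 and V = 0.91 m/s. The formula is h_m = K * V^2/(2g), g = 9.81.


Minor loss formula: h_m = K * V^2/(2g).
V^2 = 0.91^2 = 0.8281.
V^2/(2g) = 0.8281 / 19.62 = 0.0422 m.
h_m = 1.69 * 0.0422 = 0.0713 m.

0.0713


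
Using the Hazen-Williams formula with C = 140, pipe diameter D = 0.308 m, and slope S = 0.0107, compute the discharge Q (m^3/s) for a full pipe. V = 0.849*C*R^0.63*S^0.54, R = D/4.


For a full circular pipe, R = D/4 = 0.308/4 = 0.077 m.
V = 0.849 * 140 * 0.077^0.63 * 0.0107^0.54
  = 0.849 * 140 * 0.198833 * 0.086271
  = 2.0389 m/s.
Pipe area A = pi*D^2/4 = pi*0.308^2/4 = 0.0745 m^2.
Q = A * V = 0.0745 * 2.0389 = 0.1519 m^3/s.

0.1519


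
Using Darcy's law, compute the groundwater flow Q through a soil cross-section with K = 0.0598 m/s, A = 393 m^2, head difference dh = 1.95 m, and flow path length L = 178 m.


Darcy's law: Q = K * A * i, where i = dh/L.
Hydraulic gradient i = 1.95 / 178 = 0.010955.
Q = 0.0598 * 393 * 0.010955
  = 0.2575 m^3/s.

0.2575


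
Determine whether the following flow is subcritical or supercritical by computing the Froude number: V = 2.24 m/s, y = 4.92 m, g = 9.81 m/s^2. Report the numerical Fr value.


The Froude number is defined as Fr = V / sqrt(g*y).
g*y = 9.81 * 4.92 = 48.2652.
sqrt(g*y) = sqrt(48.2652) = 6.9473.
Fr = 2.24 / 6.9473 = 0.3224.
Since Fr < 1, the flow is subcritical.

0.3224


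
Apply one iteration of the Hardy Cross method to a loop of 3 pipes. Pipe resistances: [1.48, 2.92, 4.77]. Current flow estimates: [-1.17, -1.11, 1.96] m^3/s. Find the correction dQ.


Numerator terms (r*Q*|Q|): 1.48*-1.17*|-1.17| = -2.026; 2.92*-1.11*|-1.11| = -3.5977; 4.77*1.96*|1.96| = 18.3244.
Sum of numerator = 12.7007.
Denominator terms (r*|Q|): 1.48*|-1.17| = 1.7316; 2.92*|-1.11| = 3.2412; 4.77*|1.96| = 9.3492.
2 * sum of denominator = 2 * 14.322 = 28.644.
dQ = -12.7007 / 28.644 = -0.4434 m^3/s.

-0.4434


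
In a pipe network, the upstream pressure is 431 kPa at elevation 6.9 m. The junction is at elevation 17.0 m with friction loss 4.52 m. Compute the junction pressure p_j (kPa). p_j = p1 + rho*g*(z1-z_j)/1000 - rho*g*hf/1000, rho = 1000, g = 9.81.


Junction pressure: p_j = p1 + rho*g*(z1 - z_j)/1000 - rho*g*hf/1000.
Elevation term = 1000*9.81*(6.9 - 17.0)/1000 = -99.081 kPa.
Friction term = 1000*9.81*4.52/1000 = 44.341 kPa.
p_j = 431 + -99.081 - 44.341 = 287.58 kPa.

287.58


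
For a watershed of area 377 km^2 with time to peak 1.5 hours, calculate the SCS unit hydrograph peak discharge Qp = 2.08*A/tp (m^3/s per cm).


SCS formula: Qp = 2.08 * A / tp.
Qp = 2.08 * 377 / 1.5
   = 784.16 / 1.5
   = 522.77 m^3/s per cm.

522.77


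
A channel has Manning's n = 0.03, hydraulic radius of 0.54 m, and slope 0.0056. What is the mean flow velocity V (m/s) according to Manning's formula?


Manning's equation gives V = (1/n) * R^(2/3) * S^(1/2).
First, compute R^(2/3) = 0.54^(2/3) = 0.6631.
Next, S^(1/2) = 0.0056^(1/2) = 0.074833.
Then 1/n = 1/0.03 = 33.33.
V = 33.33 * 0.6631 * 0.074833 = 1.6541 m/s.

1.6541


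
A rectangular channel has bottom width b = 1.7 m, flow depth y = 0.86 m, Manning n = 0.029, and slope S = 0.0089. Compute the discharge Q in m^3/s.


For a rectangular channel, the cross-sectional area A = b * y = 1.7 * 0.86 = 1.46 m^2.
The wetted perimeter P = b + 2y = 1.7 + 2*0.86 = 3.42 m.
Hydraulic radius R = A/P = 1.46/3.42 = 0.4275 m.
Velocity V = (1/n)*R^(2/3)*S^(1/2) = (1/0.029)*0.4275^(2/3)*0.0089^(1/2) = 1.8461 m/s.
Discharge Q = A * V = 1.46 * 1.8461 = 2.699 m^3/s.

2.699


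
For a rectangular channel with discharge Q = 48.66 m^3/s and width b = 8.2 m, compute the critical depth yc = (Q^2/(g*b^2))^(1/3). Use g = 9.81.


Using yc = (Q^2 / (g * b^2))^(1/3):
Q^2 = 48.66^2 = 2367.8.
g * b^2 = 9.81 * 8.2^2 = 9.81 * 67.24 = 659.62.
Q^2 / (g*b^2) = 2367.8 / 659.62 = 3.5896.
yc = 3.5896^(1/3) = 1.5311 m.

1.5311


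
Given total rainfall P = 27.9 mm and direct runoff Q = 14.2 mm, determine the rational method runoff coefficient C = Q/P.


The runoff coefficient C = runoff depth / rainfall depth.
C = 14.2 / 27.9
  = 0.509.

0.509


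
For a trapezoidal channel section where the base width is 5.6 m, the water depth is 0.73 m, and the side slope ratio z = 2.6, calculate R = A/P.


For a trapezoidal section with side slope z:
A = (b + z*y)*y = (5.6 + 2.6*0.73)*0.73 = 5.474 m^2.
P = b + 2*y*sqrt(1 + z^2) = 5.6 + 2*0.73*sqrt(1 + 2.6^2) = 9.667 m.
R = A/P = 5.474 / 9.667 = 0.5662 m.

0.5662


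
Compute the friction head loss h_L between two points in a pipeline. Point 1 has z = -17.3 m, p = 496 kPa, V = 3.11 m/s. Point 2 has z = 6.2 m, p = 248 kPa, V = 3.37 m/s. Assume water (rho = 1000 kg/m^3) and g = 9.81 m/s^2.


Total head at each section: H = z + p/(rho*g) + V^2/(2g).
H1 = -17.3 + 496*1000/(1000*9.81) + 3.11^2/(2*9.81)
   = -17.3 + 50.561 + 0.493
   = 33.754 m.
H2 = 6.2 + 248*1000/(1000*9.81) + 3.37^2/(2*9.81)
   = 6.2 + 25.28 + 0.5788
   = 32.059 m.
h_L = H1 - H2 = 33.754 - 32.059 = 1.694 m.

1.694


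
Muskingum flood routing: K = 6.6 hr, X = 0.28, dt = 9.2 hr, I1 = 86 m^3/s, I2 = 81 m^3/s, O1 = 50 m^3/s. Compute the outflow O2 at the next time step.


Muskingum coefficients:
denom = 2*K*(1-X) + dt = 2*6.6*(1-0.28) + 9.2 = 18.704.
C0 = (dt - 2*K*X)/denom = (9.2 - 2*6.6*0.28)/18.704 = 0.2943.
C1 = (dt + 2*K*X)/denom = (9.2 + 2*6.6*0.28)/18.704 = 0.6895.
C2 = (2*K*(1-X) - dt)/denom = 0.0163.
O2 = C0*I2 + C1*I1 + C2*O1
   = 0.2943*81 + 0.6895*86 + 0.0163*50
   = 83.94 m^3/s.

83.94


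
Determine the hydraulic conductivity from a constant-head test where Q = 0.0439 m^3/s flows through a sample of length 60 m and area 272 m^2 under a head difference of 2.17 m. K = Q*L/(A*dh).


From K = Q*L / (A*dh):
Numerator: Q*L = 0.0439 * 60 = 2.634.
Denominator: A*dh = 272 * 2.17 = 590.24.
K = 2.634 / 590.24 = 0.004463 m/s.

0.004463


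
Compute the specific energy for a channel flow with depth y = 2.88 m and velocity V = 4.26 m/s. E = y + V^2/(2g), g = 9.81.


Specific energy E = y + V^2/(2g).
Velocity head = V^2/(2g) = 4.26^2 / (2*9.81) = 18.1476 / 19.62 = 0.925 m.
E = 2.88 + 0.925 = 3.805 m.

3.805


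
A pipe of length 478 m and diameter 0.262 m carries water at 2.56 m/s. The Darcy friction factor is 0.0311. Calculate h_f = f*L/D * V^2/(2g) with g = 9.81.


Darcy-Weisbach equation: h_f = f * (L/D) * V^2/(2g).
f * L/D = 0.0311 * 478/0.262 = 56.7397.
V^2/(2g) = 2.56^2 / (2*9.81) = 6.5536 / 19.62 = 0.334 m.
h_f = 56.7397 * 0.334 = 18.953 m.

18.953


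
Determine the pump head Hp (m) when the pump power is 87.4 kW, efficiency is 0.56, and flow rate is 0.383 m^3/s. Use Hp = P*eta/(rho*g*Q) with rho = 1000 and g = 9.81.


Pump head formula: Hp = P * eta / (rho * g * Q).
Numerator: P * eta = 87.4 * 1000 * 0.56 = 48944.0 W.
Denominator: rho * g * Q = 1000 * 9.81 * 0.383 = 3757.23.
Hp = 48944.0 / 3757.23 = 13.03 m.

13.03


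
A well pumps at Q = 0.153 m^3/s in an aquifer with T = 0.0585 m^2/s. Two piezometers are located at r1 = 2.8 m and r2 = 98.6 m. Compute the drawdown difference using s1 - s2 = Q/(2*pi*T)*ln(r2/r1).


Thiem equation: s1 - s2 = Q/(2*pi*T) * ln(r2/r1).
ln(r2/r1) = ln(98.6/2.8) = 3.5615.
Q/(2*pi*T) = 0.153 / (2*pi*0.0585) = 0.153 / 0.3676 = 0.4163.
s1 - s2 = 0.4163 * 3.5615 = 1.4825 m.

1.4825


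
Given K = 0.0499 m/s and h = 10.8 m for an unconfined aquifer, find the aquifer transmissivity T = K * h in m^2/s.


Transmissivity is defined as T = K * h.
T = 0.0499 * 10.8
  = 0.5389 m^2/s.

0.5389


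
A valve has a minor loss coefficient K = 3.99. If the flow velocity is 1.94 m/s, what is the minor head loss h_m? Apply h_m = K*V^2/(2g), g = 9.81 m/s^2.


Minor loss formula: h_m = K * V^2/(2g).
V^2 = 1.94^2 = 3.7636.
V^2/(2g) = 3.7636 / 19.62 = 0.1918 m.
h_m = 3.99 * 0.1918 = 0.7654 m.

0.7654


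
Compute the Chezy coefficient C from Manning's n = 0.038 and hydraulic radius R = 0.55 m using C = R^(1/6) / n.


The Chezy coefficient relates to Manning's n through C = R^(1/6) / n.
R^(1/6) = 0.55^(1/6) = 0.905164.
C = 0.905164 / 0.038 = 23.82 m^(1/2)/s.

23.82


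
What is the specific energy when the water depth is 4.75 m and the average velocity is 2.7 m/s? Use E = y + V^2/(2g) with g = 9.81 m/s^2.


Specific energy E = y + V^2/(2g).
Velocity head = V^2/(2g) = 2.7^2 / (2*9.81) = 7.29 / 19.62 = 0.3716 m.
E = 4.75 + 0.3716 = 5.1216 m.

5.1216


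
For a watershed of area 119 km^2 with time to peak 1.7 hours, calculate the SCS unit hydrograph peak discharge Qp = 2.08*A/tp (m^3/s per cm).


SCS formula: Qp = 2.08 * A / tp.
Qp = 2.08 * 119 / 1.7
   = 247.52 / 1.7
   = 145.6 m^3/s per cm.

145.6


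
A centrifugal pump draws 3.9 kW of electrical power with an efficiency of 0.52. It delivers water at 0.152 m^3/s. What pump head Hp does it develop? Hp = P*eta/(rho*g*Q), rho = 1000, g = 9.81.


Pump head formula: Hp = P * eta / (rho * g * Q).
Numerator: P * eta = 3.9 * 1000 * 0.52 = 2028.0 W.
Denominator: rho * g * Q = 1000 * 9.81 * 0.152 = 1491.12.
Hp = 2028.0 / 1491.12 = 1.36 m.

1.36


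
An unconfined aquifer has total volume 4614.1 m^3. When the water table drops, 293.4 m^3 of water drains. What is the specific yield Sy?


Specific yield Sy = Volume drained / Total volume.
Sy = 293.4 / 4614.1
   = 0.0636.

0.0636


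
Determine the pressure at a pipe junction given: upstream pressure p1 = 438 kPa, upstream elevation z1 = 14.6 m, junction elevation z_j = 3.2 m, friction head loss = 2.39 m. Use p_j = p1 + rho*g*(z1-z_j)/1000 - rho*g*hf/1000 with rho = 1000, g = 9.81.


Junction pressure: p_j = p1 + rho*g*(z1 - z_j)/1000 - rho*g*hf/1000.
Elevation term = 1000*9.81*(14.6 - 3.2)/1000 = 111.834 kPa.
Friction term = 1000*9.81*2.39/1000 = 23.446 kPa.
p_j = 438 + 111.834 - 23.446 = 526.39 kPa.

526.39


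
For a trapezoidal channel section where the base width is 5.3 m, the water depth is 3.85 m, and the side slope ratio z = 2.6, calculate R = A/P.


For a trapezoidal section with side slope z:
A = (b + z*y)*y = (5.3 + 2.6*3.85)*3.85 = 58.943 m^2.
P = b + 2*y*sqrt(1 + z^2) = 5.3 + 2*3.85*sqrt(1 + 2.6^2) = 26.75 m.
R = A/P = 58.943 / 26.75 = 2.2035 m.

2.2035


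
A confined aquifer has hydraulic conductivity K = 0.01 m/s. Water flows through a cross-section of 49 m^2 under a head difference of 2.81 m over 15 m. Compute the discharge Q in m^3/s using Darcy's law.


Darcy's law: Q = K * A * i, where i = dh/L.
Hydraulic gradient i = 2.81 / 15 = 0.187333.
Q = 0.01 * 49 * 0.187333
  = 0.0918 m^3/s.

0.0918


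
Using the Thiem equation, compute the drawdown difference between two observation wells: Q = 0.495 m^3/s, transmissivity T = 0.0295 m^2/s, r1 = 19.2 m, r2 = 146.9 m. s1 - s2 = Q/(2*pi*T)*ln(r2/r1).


Thiem equation: s1 - s2 = Q/(2*pi*T) * ln(r2/r1).
ln(r2/r1) = ln(146.9/19.2) = 2.0348.
Q/(2*pi*T) = 0.495 / (2*pi*0.0295) = 0.495 / 0.1854 = 2.6706.
s1 - s2 = 2.6706 * 2.0348 = 5.4342 m.

5.4342


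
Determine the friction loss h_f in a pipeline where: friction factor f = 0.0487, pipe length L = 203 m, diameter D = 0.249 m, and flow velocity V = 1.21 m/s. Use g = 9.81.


Darcy-Weisbach equation: h_f = f * (L/D) * V^2/(2g).
f * L/D = 0.0487 * 203/0.249 = 39.7032.
V^2/(2g) = 1.21^2 / (2*9.81) = 1.4641 / 19.62 = 0.0746 m.
h_f = 39.7032 * 0.0746 = 2.963 m.

2.963


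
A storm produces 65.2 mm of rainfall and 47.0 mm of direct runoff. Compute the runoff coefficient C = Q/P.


The runoff coefficient C = runoff depth / rainfall depth.
C = 47.0 / 65.2
  = 0.7209.

0.7209


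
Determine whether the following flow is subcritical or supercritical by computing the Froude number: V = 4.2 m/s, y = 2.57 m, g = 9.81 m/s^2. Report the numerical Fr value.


The Froude number is defined as Fr = V / sqrt(g*y).
g*y = 9.81 * 2.57 = 25.2117.
sqrt(g*y) = sqrt(25.2117) = 5.0211.
Fr = 4.2 / 5.0211 = 0.8365.
Since Fr < 1, the flow is subcritical.

0.8365


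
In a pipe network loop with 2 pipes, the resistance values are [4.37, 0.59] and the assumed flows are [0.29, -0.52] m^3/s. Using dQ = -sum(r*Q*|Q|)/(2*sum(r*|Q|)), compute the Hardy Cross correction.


Numerator terms (r*Q*|Q|): 4.37*0.29*|0.29| = 0.3675; 0.59*-0.52*|-0.52| = -0.1595.
Sum of numerator = 0.208.
Denominator terms (r*|Q|): 4.37*|0.29| = 1.2673; 0.59*|-0.52| = 0.3068.
2 * sum of denominator = 2 * 1.5741 = 3.1482.
dQ = -0.208 / 3.1482 = -0.0661 m^3/s.

-0.0661


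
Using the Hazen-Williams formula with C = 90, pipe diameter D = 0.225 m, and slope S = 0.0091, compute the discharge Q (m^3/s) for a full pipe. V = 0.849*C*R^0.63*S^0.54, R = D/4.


For a full circular pipe, R = D/4 = 0.225/4 = 0.0563 m.
V = 0.849 * 90 * 0.0563^0.63 * 0.0091^0.54
  = 0.849 * 90 * 0.163146 * 0.079046
  = 0.9854 m/s.
Pipe area A = pi*D^2/4 = pi*0.225^2/4 = 0.0398 m^2.
Q = A * V = 0.0398 * 0.9854 = 0.0392 m^3/s.

0.0392


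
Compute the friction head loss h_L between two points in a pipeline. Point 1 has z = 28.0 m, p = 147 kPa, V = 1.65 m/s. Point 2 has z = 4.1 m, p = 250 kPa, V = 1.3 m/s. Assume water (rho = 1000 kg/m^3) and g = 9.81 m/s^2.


Total head at each section: H = z + p/(rho*g) + V^2/(2g).
H1 = 28.0 + 147*1000/(1000*9.81) + 1.65^2/(2*9.81)
   = 28.0 + 14.985 + 0.1388
   = 43.123 m.
H2 = 4.1 + 250*1000/(1000*9.81) + 1.3^2/(2*9.81)
   = 4.1 + 25.484 + 0.0861
   = 29.67 m.
h_L = H1 - H2 = 43.123 - 29.67 = 13.453 m.

13.453


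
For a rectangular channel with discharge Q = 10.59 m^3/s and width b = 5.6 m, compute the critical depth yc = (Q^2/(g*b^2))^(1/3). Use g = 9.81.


Using yc = (Q^2 / (g * b^2))^(1/3):
Q^2 = 10.59^2 = 112.15.
g * b^2 = 9.81 * 5.6^2 = 9.81 * 31.36 = 307.64.
Q^2 / (g*b^2) = 112.15 / 307.64 = 0.3645.
yc = 0.3645^(1/3) = 0.7144 m.

0.7144


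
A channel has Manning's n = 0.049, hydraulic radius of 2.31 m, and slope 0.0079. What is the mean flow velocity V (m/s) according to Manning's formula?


Manning's equation gives V = (1/n) * R^(2/3) * S^(1/2).
First, compute R^(2/3) = 2.31^(2/3) = 1.7475.
Next, S^(1/2) = 0.0079^(1/2) = 0.088882.
Then 1/n = 1/0.049 = 20.41.
V = 20.41 * 1.7475 * 0.088882 = 3.1698 m/s.

3.1698


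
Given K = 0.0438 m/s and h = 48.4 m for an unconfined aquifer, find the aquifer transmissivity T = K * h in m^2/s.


Transmissivity is defined as T = K * h.
T = 0.0438 * 48.4
  = 2.1199 m^2/s.

2.1199


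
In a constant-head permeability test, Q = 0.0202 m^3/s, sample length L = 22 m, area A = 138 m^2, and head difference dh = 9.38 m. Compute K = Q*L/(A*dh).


From K = Q*L / (A*dh):
Numerator: Q*L = 0.0202 * 22 = 0.4444.
Denominator: A*dh = 138 * 9.38 = 1294.44.
K = 0.4444 / 1294.44 = 0.000343 m/s.

0.000343


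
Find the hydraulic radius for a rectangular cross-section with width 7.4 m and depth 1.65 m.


For a rectangular section:
Flow area A = b * y = 7.4 * 1.65 = 12.21 m^2.
Wetted perimeter P = b + 2y = 7.4 + 2*1.65 = 10.7 m.
Hydraulic radius R = A/P = 12.21 / 10.7 = 1.1411 m.

1.1411


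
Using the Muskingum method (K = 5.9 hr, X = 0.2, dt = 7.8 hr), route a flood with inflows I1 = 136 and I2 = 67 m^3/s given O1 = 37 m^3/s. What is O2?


Muskingum coefficients:
denom = 2*K*(1-X) + dt = 2*5.9*(1-0.2) + 7.8 = 17.24.
C0 = (dt - 2*K*X)/denom = (7.8 - 2*5.9*0.2)/17.24 = 0.3155.
C1 = (dt + 2*K*X)/denom = (7.8 + 2*5.9*0.2)/17.24 = 0.5893.
C2 = (2*K*(1-X) - dt)/denom = 0.0951.
O2 = C0*I2 + C1*I1 + C2*O1
   = 0.3155*67 + 0.5893*136 + 0.0951*37
   = 104.81 m^3/s.

104.81


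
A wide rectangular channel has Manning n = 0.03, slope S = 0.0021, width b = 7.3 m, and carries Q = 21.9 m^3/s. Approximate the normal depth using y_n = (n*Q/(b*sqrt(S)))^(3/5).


We use the wide-channel approximation y_n = (n*Q/(b*sqrt(S)))^(3/5).
sqrt(S) = sqrt(0.0021) = 0.045826.
Numerator: n*Q = 0.03 * 21.9 = 0.657.
Denominator: b*sqrt(S) = 7.3 * 0.045826 = 0.33453.
arg = 1.964.
y_n = 1.964^(3/5) = 1.4993 m.

1.4993


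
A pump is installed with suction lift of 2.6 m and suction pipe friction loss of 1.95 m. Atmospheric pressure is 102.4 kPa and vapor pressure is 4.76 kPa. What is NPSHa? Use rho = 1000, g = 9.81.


NPSHa = p_atm/(rho*g) - z_s - hf_s - p_vap/(rho*g).
p_atm/(rho*g) = 102.4*1000 / (1000*9.81) = 10.438 m.
p_vap/(rho*g) = 4.76*1000 / (1000*9.81) = 0.485 m.
NPSHa = 10.438 - 2.6 - 1.95 - 0.485
      = 5.4 m.

5.4


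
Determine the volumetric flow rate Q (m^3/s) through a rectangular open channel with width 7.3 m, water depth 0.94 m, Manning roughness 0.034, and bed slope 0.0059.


For a rectangular channel, the cross-sectional area A = b * y = 7.3 * 0.94 = 6.86 m^2.
The wetted perimeter P = b + 2y = 7.3 + 2*0.94 = 9.18 m.
Hydraulic radius R = A/P = 6.86/9.18 = 0.7475 m.
Velocity V = (1/n)*R^(2/3)*S^(1/2) = (1/0.034)*0.7475^(2/3)*0.0059^(1/2) = 1.8607 m/s.
Discharge Q = A * V = 6.86 * 1.8607 = 12.768 m^3/s.

12.768


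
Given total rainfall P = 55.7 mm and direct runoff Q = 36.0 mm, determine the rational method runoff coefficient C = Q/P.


The runoff coefficient C = runoff depth / rainfall depth.
C = 36.0 / 55.7
  = 0.6463.

0.6463


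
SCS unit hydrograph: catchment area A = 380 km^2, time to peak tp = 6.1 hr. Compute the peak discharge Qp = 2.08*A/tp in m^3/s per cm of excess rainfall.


SCS formula: Qp = 2.08 * A / tp.
Qp = 2.08 * 380 / 6.1
   = 790.4 / 6.1
   = 129.57 m^3/s per cm.

129.57


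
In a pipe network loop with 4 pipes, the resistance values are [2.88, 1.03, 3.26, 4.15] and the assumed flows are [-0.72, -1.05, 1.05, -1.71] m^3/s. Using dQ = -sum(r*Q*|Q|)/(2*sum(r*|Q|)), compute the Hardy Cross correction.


Numerator terms (r*Q*|Q|): 2.88*-0.72*|-0.72| = -1.493; 1.03*-1.05*|-1.05| = -1.1356; 3.26*1.05*|1.05| = 3.5942; 4.15*-1.71*|-1.71| = -12.135.
Sum of numerator = -11.1694.
Denominator terms (r*|Q|): 2.88*|-0.72| = 2.0736; 1.03*|-1.05| = 1.0815; 3.26*|1.05| = 3.423; 4.15*|-1.71| = 7.0965.
2 * sum of denominator = 2 * 13.6746 = 27.3492.
dQ = --11.1694 / 27.3492 = 0.4084 m^3/s.

0.4084


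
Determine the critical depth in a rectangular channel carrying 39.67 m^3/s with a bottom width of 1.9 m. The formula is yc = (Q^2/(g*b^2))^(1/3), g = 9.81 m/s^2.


Using yc = (Q^2 / (g * b^2))^(1/3):
Q^2 = 39.67^2 = 1573.71.
g * b^2 = 9.81 * 1.9^2 = 9.81 * 3.61 = 35.41.
Q^2 / (g*b^2) = 1573.71 / 35.41 = 44.4425.
yc = 44.4425^(1/3) = 3.542 m.

3.542


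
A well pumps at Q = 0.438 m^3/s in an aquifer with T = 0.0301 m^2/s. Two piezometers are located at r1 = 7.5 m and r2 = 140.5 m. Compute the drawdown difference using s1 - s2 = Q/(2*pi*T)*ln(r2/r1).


Thiem equation: s1 - s2 = Q/(2*pi*T) * ln(r2/r1).
ln(r2/r1) = ln(140.5/7.5) = 2.9303.
Q/(2*pi*T) = 0.438 / (2*pi*0.0301) = 0.438 / 0.1891 = 2.3159.
s1 - s2 = 2.3159 * 2.9303 = 6.7864 m.

6.7864


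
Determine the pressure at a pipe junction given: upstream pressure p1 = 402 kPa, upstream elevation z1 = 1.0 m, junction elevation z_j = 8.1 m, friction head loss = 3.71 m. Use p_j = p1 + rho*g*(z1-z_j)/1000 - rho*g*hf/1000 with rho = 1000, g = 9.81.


Junction pressure: p_j = p1 + rho*g*(z1 - z_j)/1000 - rho*g*hf/1000.
Elevation term = 1000*9.81*(1.0 - 8.1)/1000 = -69.651 kPa.
Friction term = 1000*9.81*3.71/1000 = 36.395 kPa.
p_j = 402 + -69.651 - 36.395 = 295.95 kPa.

295.95


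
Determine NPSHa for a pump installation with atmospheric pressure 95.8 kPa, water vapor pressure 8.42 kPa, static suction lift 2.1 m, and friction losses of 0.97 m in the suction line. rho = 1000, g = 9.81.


NPSHa = p_atm/(rho*g) - z_s - hf_s - p_vap/(rho*g).
p_atm/(rho*g) = 95.8*1000 / (1000*9.81) = 9.766 m.
p_vap/(rho*g) = 8.42*1000 / (1000*9.81) = 0.858 m.
NPSHa = 9.766 - 2.1 - 0.97 - 0.858
      = 5.84 m.

5.84


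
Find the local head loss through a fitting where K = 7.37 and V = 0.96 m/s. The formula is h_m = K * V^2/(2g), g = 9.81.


Minor loss formula: h_m = K * V^2/(2g).
V^2 = 0.96^2 = 0.9216.
V^2/(2g) = 0.9216 / 19.62 = 0.047 m.
h_m = 7.37 * 0.047 = 0.3462 m.

0.3462


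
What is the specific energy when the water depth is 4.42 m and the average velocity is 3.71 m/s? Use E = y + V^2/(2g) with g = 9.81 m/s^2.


Specific energy E = y + V^2/(2g).
Velocity head = V^2/(2g) = 3.71^2 / (2*9.81) = 13.7641 / 19.62 = 0.7015 m.
E = 4.42 + 0.7015 = 5.1215 m.

5.1215


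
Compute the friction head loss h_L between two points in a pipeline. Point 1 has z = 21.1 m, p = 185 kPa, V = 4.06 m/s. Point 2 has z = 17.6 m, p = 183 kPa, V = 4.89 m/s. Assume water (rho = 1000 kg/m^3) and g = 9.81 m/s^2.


Total head at each section: H = z + p/(rho*g) + V^2/(2g).
H1 = 21.1 + 185*1000/(1000*9.81) + 4.06^2/(2*9.81)
   = 21.1 + 18.858 + 0.8401
   = 40.798 m.
H2 = 17.6 + 183*1000/(1000*9.81) + 4.89^2/(2*9.81)
   = 17.6 + 18.654 + 1.2188
   = 37.473 m.
h_L = H1 - H2 = 40.798 - 37.473 = 3.325 m.

3.325


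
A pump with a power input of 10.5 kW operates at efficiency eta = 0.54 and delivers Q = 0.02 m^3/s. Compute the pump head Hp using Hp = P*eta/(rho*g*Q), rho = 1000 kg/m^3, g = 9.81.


Pump head formula: Hp = P * eta / (rho * g * Q).
Numerator: P * eta = 10.5 * 1000 * 0.54 = 5670.0 W.
Denominator: rho * g * Q = 1000 * 9.81 * 0.02 = 196.2.
Hp = 5670.0 / 196.2 = 28.9 m.

28.9


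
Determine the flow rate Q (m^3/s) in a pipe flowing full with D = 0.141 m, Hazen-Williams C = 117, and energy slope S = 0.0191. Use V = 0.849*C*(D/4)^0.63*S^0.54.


For a full circular pipe, R = D/4 = 0.141/4 = 0.0352 m.
V = 0.849 * 117 * 0.0352^0.63 * 0.0191^0.54
  = 0.849 * 117 * 0.121537 * 0.117966
  = 1.4242 m/s.
Pipe area A = pi*D^2/4 = pi*0.141^2/4 = 0.0156 m^2.
Q = A * V = 0.0156 * 1.4242 = 0.0222 m^3/s.

0.0222


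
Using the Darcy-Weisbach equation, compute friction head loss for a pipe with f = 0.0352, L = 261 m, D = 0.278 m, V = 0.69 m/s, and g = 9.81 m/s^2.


Darcy-Weisbach equation: h_f = f * (L/D) * V^2/(2g).
f * L/D = 0.0352 * 261/0.278 = 33.0475.
V^2/(2g) = 0.69^2 / (2*9.81) = 0.4761 / 19.62 = 0.0243 m.
h_f = 33.0475 * 0.0243 = 0.802 m.

0.802


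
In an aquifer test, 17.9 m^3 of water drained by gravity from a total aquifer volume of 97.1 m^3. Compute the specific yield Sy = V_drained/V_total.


Specific yield Sy = Volume drained / Total volume.
Sy = 17.9 / 97.1
   = 0.1843.

0.1843


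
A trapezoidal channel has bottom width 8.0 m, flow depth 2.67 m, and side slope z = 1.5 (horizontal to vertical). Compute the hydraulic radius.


For a trapezoidal section with side slope z:
A = (b + z*y)*y = (8.0 + 1.5*2.67)*2.67 = 32.053 m^2.
P = b + 2*y*sqrt(1 + z^2) = 8.0 + 2*2.67*sqrt(1 + 1.5^2) = 17.627 m.
R = A/P = 32.053 / 17.627 = 1.8184 m.

1.8184


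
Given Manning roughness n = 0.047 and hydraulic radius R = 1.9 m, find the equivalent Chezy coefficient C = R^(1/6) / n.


The Chezy coefficient relates to Manning's n through C = R^(1/6) / n.
R^(1/6) = 1.9^(1/6) = 1.112907.
C = 1.112907 / 0.047 = 23.68 m^(1/2)/s.

23.68


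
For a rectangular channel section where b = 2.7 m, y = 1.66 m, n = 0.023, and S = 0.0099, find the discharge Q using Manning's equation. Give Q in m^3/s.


For a rectangular channel, the cross-sectional area A = b * y = 2.7 * 1.66 = 4.48 m^2.
The wetted perimeter P = b + 2y = 2.7 + 2*1.66 = 6.02 m.
Hydraulic radius R = A/P = 4.48/6.02 = 0.7445 m.
Velocity V = (1/n)*R^(2/3)*S^(1/2) = (1/0.023)*0.7445^(2/3)*0.0099^(1/2) = 3.5536 m/s.
Discharge Q = A * V = 4.48 * 3.5536 = 15.927 m^3/s.

15.927


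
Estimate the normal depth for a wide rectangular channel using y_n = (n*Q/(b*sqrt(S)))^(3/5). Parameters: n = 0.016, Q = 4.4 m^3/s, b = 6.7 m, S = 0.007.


We use the wide-channel approximation y_n = (n*Q/(b*sqrt(S)))^(3/5).
sqrt(S) = sqrt(0.007) = 0.083666.
Numerator: n*Q = 0.016 * 4.4 = 0.0704.
Denominator: b*sqrt(S) = 6.7 * 0.083666 = 0.560562.
arg = 0.1256.
y_n = 0.1256^(3/5) = 0.288 m.

0.288


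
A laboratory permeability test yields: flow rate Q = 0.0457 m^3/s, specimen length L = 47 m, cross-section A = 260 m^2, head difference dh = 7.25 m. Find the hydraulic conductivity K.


From K = Q*L / (A*dh):
Numerator: Q*L = 0.0457 * 47 = 2.1479.
Denominator: A*dh = 260 * 7.25 = 1885.0.
K = 2.1479 / 1885.0 = 0.001139 m/s.

0.001139


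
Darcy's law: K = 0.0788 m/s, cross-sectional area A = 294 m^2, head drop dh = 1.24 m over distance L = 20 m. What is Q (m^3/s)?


Darcy's law: Q = K * A * i, where i = dh/L.
Hydraulic gradient i = 1.24 / 20 = 0.062.
Q = 0.0788 * 294 * 0.062
  = 1.4364 m^3/s.

1.4364


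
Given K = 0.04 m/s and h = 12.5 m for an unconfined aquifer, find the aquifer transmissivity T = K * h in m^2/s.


Transmissivity is defined as T = K * h.
T = 0.04 * 12.5
  = 0.5 m^2/s.

0.5


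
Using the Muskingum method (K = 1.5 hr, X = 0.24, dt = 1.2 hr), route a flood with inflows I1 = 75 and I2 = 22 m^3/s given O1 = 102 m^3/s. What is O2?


Muskingum coefficients:
denom = 2*K*(1-X) + dt = 2*1.5*(1-0.24) + 1.2 = 3.48.
C0 = (dt - 2*K*X)/denom = (1.2 - 2*1.5*0.24)/3.48 = 0.1379.
C1 = (dt + 2*K*X)/denom = (1.2 + 2*1.5*0.24)/3.48 = 0.5517.
C2 = (2*K*(1-X) - dt)/denom = 0.3103.
O2 = C0*I2 + C1*I1 + C2*O1
   = 0.1379*22 + 0.5517*75 + 0.3103*102
   = 76.07 m^3/s.

76.07


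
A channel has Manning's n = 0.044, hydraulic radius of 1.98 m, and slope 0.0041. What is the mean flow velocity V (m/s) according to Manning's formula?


Manning's equation gives V = (1/n) * R^(2/3) * S^(1/2).
First, compute R^(2/3) = 1.98^(2/3) = 1.5768.
Next, S^(1/2) = 0.0041^(1/2) = 0.064031.
Then 1/n = 1/0.044 = 22.73.
V = 22.73 * 1.5768 * 0.064031 = 2.2946 m/s.

2.2946


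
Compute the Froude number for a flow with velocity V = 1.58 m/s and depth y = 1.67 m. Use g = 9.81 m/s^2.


The Froude number is defined as Fr = V / sqrt(g*y).
g*y = 9.81 * 1.67 = 16.3827.
sqrt(g*y) = sqrt(16.3827) = 4.0476.
Fr = 1.58 / 4.0476 = 0.3904.

0.3904


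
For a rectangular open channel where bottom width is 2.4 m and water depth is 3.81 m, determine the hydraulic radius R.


For a rectangular section:
Flow area A = b * y = 2.4 * 3.81 = 9.14 m^2.
Wetted perimeter P = b + 2y = 2.4 + 2*3.81 = 10.02 m.
Hydraulic radius R = A/P = 9.14 / 10.02 = 0.9126 m.

0.9126


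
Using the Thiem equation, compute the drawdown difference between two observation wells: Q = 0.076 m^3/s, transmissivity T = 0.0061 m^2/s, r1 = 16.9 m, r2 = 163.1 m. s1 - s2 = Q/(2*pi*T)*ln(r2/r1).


Thiem equation: s1 - s2 = Q/(2*pi*T) * ln(r2/r1).
ln(r2/r1) = ln(163.1/16.9) = 2.267.
Q/(2*pi*T) = 0.076 / (2*pi*0.0061) = 0.076 / 0.0383 = 1.9829.
s1 - s2 = 1.9829 * 2.267 = 4.4954 m.

4.4954


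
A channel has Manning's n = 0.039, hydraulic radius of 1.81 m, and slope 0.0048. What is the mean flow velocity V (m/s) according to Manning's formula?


Manning's equation gives V = (1/n) * R^(2/3) * S^(1/2).
First, compute R^(2/3) = 1.81^(2/3) = 1.4852.
Next, S^(1/2) = 0.0048^(1/2) = 0.069282.
Then 1/n = 1/0.039 = 25.64.
V = 25.64 * 1.4852 * 0.069282 = 2.6384 m/s.

2.6384


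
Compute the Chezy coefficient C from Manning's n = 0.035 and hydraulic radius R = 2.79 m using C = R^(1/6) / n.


The Chezy coefficient relates to Manning's n through C = R^(1/6) / n.
R^(1/6) = 2.79^(1/6) = 1.186499.
C = 1.186499 / 0.035 = 33.9 m^(1/2)/s.

33.9


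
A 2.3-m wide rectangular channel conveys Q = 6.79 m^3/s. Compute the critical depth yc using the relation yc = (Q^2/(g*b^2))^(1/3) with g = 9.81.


Using yc = (Q^2 / (g * b^2))^(1/3):
Q^2 = 6.79^2 = 46.1.
g * b^2 = 9.81 * 2.3^2 = 9.81 * 5.29 = 51.89.
Q^2 / (g*b^2) = 46.1 / 51.89 = 0.8884.
yc = 0.8884^(1/3) = 0.9613 m.

0.9613


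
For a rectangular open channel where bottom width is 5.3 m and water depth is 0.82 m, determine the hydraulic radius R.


For a rectangular section:
Flow area A = b * y = 5.3 * 0.82 = 4.35 m^2.
Wetted perimeter P = b + 2y = 5.3 + 2*0.82 = 6.94 m.
Hydraulic radius R = A/P = 4.35 / 6.94 = 0.6262 m.

0.6262


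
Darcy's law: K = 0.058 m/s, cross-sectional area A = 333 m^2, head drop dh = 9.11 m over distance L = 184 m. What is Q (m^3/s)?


Darcy's law: Q = K * A * i, where i = dh/L.
Hydraulic gradient i = 9.11 / 184 = 0.049511.
Q = 0.058 * 333 * 0.049511
  = 0.9563 m^3/s.

0.9563


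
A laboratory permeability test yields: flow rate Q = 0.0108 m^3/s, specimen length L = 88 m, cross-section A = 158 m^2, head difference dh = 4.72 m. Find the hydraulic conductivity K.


From K = Q*L / (A*dh):
Numerator: Q*L = 0.0108 * 88 = 0.9504.
Denominator: A*dh = 158 * 4.72 = 745.76.
K = 0.9504 / 745.76 = 0.001274 m/s.

0.001274


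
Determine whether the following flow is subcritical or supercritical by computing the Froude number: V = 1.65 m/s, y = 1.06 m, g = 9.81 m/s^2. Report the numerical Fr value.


The Froude number is defined as Fr = V / sqrt(g*y).
g*y = 9.81 * 1.06 = 10.3986.
sqrt(g*y) = sqrt(10.3986) = 3.2247.
Fr = 1.65 / 3.2247 = 0.5117.
Since Fr < 1, the flow is subcritical.

0.5117


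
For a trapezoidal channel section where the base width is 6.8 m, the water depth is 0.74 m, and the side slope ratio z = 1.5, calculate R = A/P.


For a trapezoidal section with side slope z:
A = (b + z*y)*y = (6.8 + 1.5*0.74)*0.74 = 5.853 m^2.
P = b + 2*y*sqrt(1 + z^2) = 6.8 + 2*0.74*sqrt(1 + 1.5^2) = 9.468 m.
R = A/P = 5.853 / 9.468 = 0.6182 m.

0.6182


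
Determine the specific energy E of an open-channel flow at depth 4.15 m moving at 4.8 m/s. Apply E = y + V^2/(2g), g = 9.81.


Specific energy E = y + V^2/(2g).
Velocity head = V^2/(2g) = 4.8^2 / (2*9.81) = 23.04 / 19.62 = 1.1743 m.
E = 4.15 + 1.1743 = 5.3243 m.

5.3243


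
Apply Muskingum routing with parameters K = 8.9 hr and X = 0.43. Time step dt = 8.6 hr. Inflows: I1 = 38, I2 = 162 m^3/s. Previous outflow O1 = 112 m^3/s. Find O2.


Muskingum coefficients:
denom = 2*K*(1-X) + dt = 2*8.9*(1-0.43) + 8.6 = 18.746.
C0 = (dt - 2*K*X)/denom = (8.6 - 2*8.9*0.43)/18.746 = 0.0505.
C1 = (dt + 2*K*X)/denom = (8.6 + 2*8.9*0.43)/18.746 = 0.8671.
C2 = (2*K*(1-X) - dt)/denom = 0.0825.
O2 = C0*I2 + C1*I1 + C2*O1
   = 0.0505*162 + 0.8671*38 + 0.0825*112
   = 50.36 m^3/s.

50.36


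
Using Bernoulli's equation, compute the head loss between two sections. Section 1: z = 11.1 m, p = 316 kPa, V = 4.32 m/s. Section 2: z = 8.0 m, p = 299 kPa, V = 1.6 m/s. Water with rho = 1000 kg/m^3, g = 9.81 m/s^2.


Total head at each section: H = z + p/(rho*g) + V^2/(2g).
H1 = 11.1 + 316*1000/(1000*9.81) + 4.32^2/(2*9.81)
   = 11.1 + 32.212 + 0.9512
   = 44.263 m.
H2 = 8.0 + 299*1000/(1000*9.81) + 1.6^2/(2*9.81)
   = 8.0 + 30.479 + 0.1305
   = 38.61 m.
h_L = H1 - H2 = 44.263 - 38.61 = 5.654 m.

5.654


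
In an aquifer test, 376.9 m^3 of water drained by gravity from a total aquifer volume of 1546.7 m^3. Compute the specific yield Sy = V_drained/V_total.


Specific yield Sy = Volume drained / Total volume.
Sy = 376.9 / 1546.7
   = 0.2437.

0.2437


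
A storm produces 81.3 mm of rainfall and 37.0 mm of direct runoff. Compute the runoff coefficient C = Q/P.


The runoff coefficient C = runoff depth / rainfall depth.
C = 37.0 / 81.3
  = 0.4551.

0.4551
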